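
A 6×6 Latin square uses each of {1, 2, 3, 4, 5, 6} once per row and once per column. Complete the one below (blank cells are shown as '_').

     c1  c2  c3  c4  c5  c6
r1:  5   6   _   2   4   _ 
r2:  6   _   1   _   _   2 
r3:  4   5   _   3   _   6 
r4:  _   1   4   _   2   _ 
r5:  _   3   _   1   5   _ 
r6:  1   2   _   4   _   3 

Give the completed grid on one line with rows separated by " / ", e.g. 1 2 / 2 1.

row 1 has {2,4,5,6}; column 3 has {1,4} — only 3 is left for (r1,c3).
row 1 has {2,3,4,5,6}; column 6 has {2,3,6} — only 1 is left for (r1,c6).
row 2 has {1,2,6}; column 2 has {1,2,3,5,6} — only 4 is left for (r2,c2).
row 2 has {1,2,4,6}; column 4 has {1,2,3,4} — only 5 is left for (r2,c4).
row 2 has {1,2,4,5,6}; column 5 has {2,4,5} — only 3 is left for (r2,c5).
row 3 has {3,4,5,6}; column 3 has {1,3,4} — only 2 is left for (r3,c3).
row 3 has {2,3,4,5,6}; column 5 has {2,3,4,5} — only 1 is left for (r3,c5).
row 4 has {1,2,4}; column 1 has {1,4,5,6} — only 3 is left for (r4,c1).
row 4 has {1,2,3,4}; column 4 has {1,2,3,4,5} — only 6 is left for (r4,c4).
row 4 has {1,2,3,4,6}; column 6 has {1,2,3,6} — only 5 is left for (r4,c6).
row 5 has {1,3,5}; column 1 has {1,3,4,5,6} — only 2 is left for (r5,c1).
row 5 has {1,2,3,5}; column 3 has {1,2,3,4} — only 6 is left for (r5,c3).
row 5 has {1,2,3,5,6}; column 6 has {1,2,3,5,6} — only 4 is left for (r5,c6).
row 6 has {1,2,3,4}; column 3 has {1,2,3,4,6} — only 5 is left for (r6,c3).
row 6 has {1,2,3,4,5}; column 5 has {1,2,3,4,5} — only 6 is left for (r6,c5).

5 6 3 2 4 1 / 6 4 1 5 3 2 / 4 5 2 3 1 6 / 3 1 4 6 2 5 / 2 3 6 1 5 4 / 1 2 5 4 6 3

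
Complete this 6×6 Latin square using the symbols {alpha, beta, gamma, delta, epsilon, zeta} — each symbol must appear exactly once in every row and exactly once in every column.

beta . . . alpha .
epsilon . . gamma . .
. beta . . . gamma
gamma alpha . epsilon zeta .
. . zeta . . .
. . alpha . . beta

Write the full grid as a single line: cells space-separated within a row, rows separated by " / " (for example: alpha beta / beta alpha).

(r4,c6) = delta
(r4,c3) = beta
(r2,c3) = delta
(r2,c5) = beta
(r3,c3) = epsilon
(r3,c5) = delta
(r1,c3) = gamma
(r2,c2) = zeta
(r2,c6) = alpha
(r5,c6) = epsilon
(r1,c6) = zeta
(r5,c5) = gamma
(r6,c5) = epsilon
(r1,c4) = delta
(r5,c2) = delta
(r6,c2) = gamma
(r6,c4) = zeta
(r1,c2) = epsilon
(r3,c4) = alpha
(r5,c1) = alpha
(r5,c4) = beta
(r6,c1) = delta
(r3,c1) = zeta

beta epsilon gamma delta alpha zeta / epsilon zeta delta gamma beta alpha / zeta beta epsilon alpha delta gamma / gamma alpha beta epsilon zeta delta / alpha delta zeta beta gamma epsilon / delta gamma alpha zeta epsilon beta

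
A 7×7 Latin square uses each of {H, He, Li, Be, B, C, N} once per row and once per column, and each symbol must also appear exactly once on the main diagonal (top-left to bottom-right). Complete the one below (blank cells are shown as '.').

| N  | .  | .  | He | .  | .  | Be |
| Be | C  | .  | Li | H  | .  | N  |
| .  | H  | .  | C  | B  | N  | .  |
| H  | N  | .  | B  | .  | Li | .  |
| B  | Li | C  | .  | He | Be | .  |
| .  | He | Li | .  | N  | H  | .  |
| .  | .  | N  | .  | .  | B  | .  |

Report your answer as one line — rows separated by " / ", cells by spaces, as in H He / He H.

(r1,c2) = B
(r1,c3) = H
(r1,c6) = C
(r2,c6) = He
(r3,c3) = Be
(r4,c3) = He
(r4,c7) = C
(r5,c7) = H
(r6,c1) = C
(r6,c4) = Be
(r6,c7) = B
(r7,c2) = Be
(r7,c4) = H
(r7,c7) = Li
(r1,c5) = Li
(r2,c3) = B
(r3,c7) = He
(r4,c5) = Be
(r5,c4) = N
(r7,c1) = He
(r7,c5) = C
(r3,c1) = Li

N B H He Li C Be / Be C B Li H He N / Li H Be C B N He / H N He B Be Li C / B Li C N He Be H / C He Li Be N H B / He Be N H C B Li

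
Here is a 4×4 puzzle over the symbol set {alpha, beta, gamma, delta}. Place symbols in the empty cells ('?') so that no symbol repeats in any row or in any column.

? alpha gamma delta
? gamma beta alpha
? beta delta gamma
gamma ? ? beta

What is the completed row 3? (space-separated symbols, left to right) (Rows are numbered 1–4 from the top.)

(r1,c1): row 1 has {alpha,gamma,delta}; column 1 has {gamma}, so it must be beta.
(r2,c1): row 2 has {alpha,beta,gamma}; column 1 has {beta,gamma}, so it must be delta.
(r3,c1): row 3 has {beta,gamma,delta}; column 1 has {beta,gamma,delta}, so it must be alpha.

alpha beta delta gamma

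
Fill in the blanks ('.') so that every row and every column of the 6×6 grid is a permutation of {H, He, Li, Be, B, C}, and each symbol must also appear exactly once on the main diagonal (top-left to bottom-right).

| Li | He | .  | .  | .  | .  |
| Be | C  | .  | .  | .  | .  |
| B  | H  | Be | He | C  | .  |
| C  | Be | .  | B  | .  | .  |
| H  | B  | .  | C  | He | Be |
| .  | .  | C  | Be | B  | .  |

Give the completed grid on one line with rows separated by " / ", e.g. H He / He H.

row 1 has {He,Li}; column 4 has {He,Be,B,C} — only H is left for (r1,c4).
row 1 has {H,He,Li}; column 5 has {He,B,C} — only Be is left for (r1,c5).
row 2 has {Be,C}; column 4 has {H,He,Be,B,C} — only Li is left for (r2,c4).
row 2 has {Li,Be,C}; column 5 has {He,Be,B,C} — only H is left for (r2,c5).
row 3 has {H,He,Be,B,C}; column 6 has {Be} — only Li is left for (r3,c6).
row 4 has {Be,B,C}; column 5 has {H,He,Be,B,C} — only Li is left for (r4,c5).
row 5 has {H,He,Be,B,C}; column 3 has {Be,C} — only Li is left for (r5,c3).
row 6 has {Be,B,C}; column 1 has {H,Li,Be,B,C} — only He is left for (r6,c1).
row 6 has {He,Be,B,C}; column 2 has {H,He,Be,B,C} — only Li is left for (r6,c2).
row 6 has {He,Li,Be,B,C}; column 6 has {Li,Be}; the diagonal has {He,Li,Be,B,C} — only H is left for (r6,c6).
row 1 has {H,He,Li,Be}; column 3 has {Li,Be,C} — only B is left for (r1,c3).
row 1 has {H,He,Li,Be,B}; column 6 has {H,Li,Be} — only C is left for (r1,c6).
row 2 has {H,Li,Be,C}; column 3 has {Li,Be,B,C} — only He is left for (r2,c3).
row 2 has {H,He,Li,Be,C}; column 6 has {H,Li,Be,C} — only B is left for (r2,c6).
row 4 has {Li,Be,B,C}; column 3 has {He,Li,Be,B,C} — only H is left for (r4,c3).
row 4 has {H,Li,Be,B,C}; column 6 has {H,Li,Be,B,C} — only He is left for (r4,c6).

Li He B H Be C / Be C He Li H B / B H Be He C Li / C Be H B Li He / H B Li C He Be / He Li C Be B H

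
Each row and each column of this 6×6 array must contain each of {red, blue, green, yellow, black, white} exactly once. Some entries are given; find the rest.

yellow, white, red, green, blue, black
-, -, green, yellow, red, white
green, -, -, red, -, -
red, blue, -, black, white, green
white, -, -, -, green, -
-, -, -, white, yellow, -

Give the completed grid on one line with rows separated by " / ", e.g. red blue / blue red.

yellow white red green blue black / blue black green yellow red white / green yellow white red black blue / red blue yellow black white green / white red black blue green yellow / black green blue white yellow red

Cell (r2,c2): row 2 has {red,green,yellow,white}; column 2 has {blue,white} → black.
Cell (r3,c2): row 3 has {red,green}; column 2 has {blue,black,white} → yellow.
Cell (r3,c5): row 3 has {red,green,yellow}; column 5 has {red,blue,green,yellow,white} → black.
Cell (r3,c6): row 3 has {red,green,yellow,black}; column 6 has {green,black,white} → blue.
Cell (r4,c3): row 4 has {red,blue,green,black,white}; column 3 has {red,green} → yellow.
Cell (r5,c2): row 5 has {green,white}; column 2 has {blue,yellow,black,white} → red.
Cell (r5,c4): row 5 has {red,green,white}; column 4 has {red,green,yellow,black,white} → blue.
Cell (r5,c6): row 5 has {red,blue,green,white}; column 6 has {blue,green,black,white} → yellow.
Cell (r6,c2): row 6 has {yellow,white}; column 2 has {red,blue,yellow,black,white} → green.
Cell (r6,c6): row 6 has {green,yellow,white}; column 6 has {blue,green,yellow,black,white} → red.
Cell (r2,c1): row 2 has {red,green,yellow,black,white}; column 1 has {red,green,yellow,white} → blue.
Cell (r3,c3): row 3 has {red,blue,green,yellow,black}; column 3 has {red,green,yellow} → white.
Cell (r5,c3): row 5 has {red,blue,green,yellow,white}; column 3 has {red,green,yellow,white} → black.
Cell (r6,c1): row 6 has {red,green,yellow,white}; column 1 has {red,blue,green,yellow,white} → black.
Cell (r6,c3): row 6 has {red,green,yellow,black,white}; column 3 has {red,green,yellow,black,white} → blue.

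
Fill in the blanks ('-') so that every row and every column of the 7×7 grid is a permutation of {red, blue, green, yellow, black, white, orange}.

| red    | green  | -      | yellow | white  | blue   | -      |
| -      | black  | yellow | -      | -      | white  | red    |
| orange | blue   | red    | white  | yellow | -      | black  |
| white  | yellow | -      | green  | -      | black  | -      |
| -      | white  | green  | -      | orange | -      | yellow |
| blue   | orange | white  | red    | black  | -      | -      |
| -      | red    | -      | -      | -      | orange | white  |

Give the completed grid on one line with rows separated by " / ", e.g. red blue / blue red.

red green black yellow white blue orange / green black yellow orange blue white red / orange blue red white yellow green black / white yellow orange green red black blue / black white green blue orange red yellow / blue orange white red black yellow green / yellow red blue black green orange white

At row 1, column 7: row 1 has {red,blue,green,yellow,white}; column 7 has {red,yellow,black,white}; that leaves orange.
At row 2, column 1: row 2 has {red,yellow,black,white}; column 1 has {red,blue,white,orange}; that leaves green.
At row 2, column 5: row 2 has {red,green,yellow,black,white}; column 5 has {yellow,black,white,orange}; that leaves blue.
At row 3, column 6: row 3 has {red,blue,yellow,black,white,orange}; column 6 has {blue,black,white,orange}; that leaves green.
At row 4, column 5: row 4 has {green,yellow,black,white}; column 5 has {blue,yellow,black,white,orange}; that leaves red.
At row 4, column 7: row 4 has {red,green,yellow,black,white}; column 7 has {red,yellow,black,white,orange}; that leaves blue.
At row 5, column 1: row 5 has {green,yellow,white,orange}; column 1 has {red,blue,green,white,orange}; that leaves black.
At row 5, column 4: row 5 has {green,yellow,black,white,orange}; column 4 has {red,green,yellow,white}; that leaves blue.
At row 5, column 6: row 5 has {blue,green,yellow,black,white,orange}; column 6 has {blue,green,black,white,orange}; that leaves red.
At row 6, column 6: row 6 has {red,blue,black,white,orange}; column 6 has {red,blue,green,black,white,orange}; that leaves yellow.
At row 6, column 7: row 6 has {red,blue,yellow,black,white,orange}; column 7 has {red,blue,yellow,black,white,orange}; that leaves green.
At row 7, column 1: row 7 has {red,white,orange}; column 1 has {red,blue,green,black,white,orange}; that leaves yellow.
At row 7, column 4: row 7 has {red,yellow,white,orange}; column 4 has {red,blue,green,yellow,white}; that leaves black.
At row 7, column 5: row 7 has {red,yellow,black,white,orange}; column 5 has {red,blue,yellow,black,white,orange}; that leaves green.
At row 1, column 3: row 1 has {red,blue,green,yellow,white,orange}; column 3 has {red,green,yellow,white}; that leaves black.
At row 2, column 4: row 2 has {red,blue,green,yellow,black,white}; column 4 has {red,blue,green,yellow,black,white}; that leaves orange.
At row 4, column 3: row 4 has {red,blue,green,yellow,black,white}; column 3 has {red,green,yellow,black,white}; that leaves orange.
At row 7, column 3: row 7 has {red,green,yellow,black,white,orange}; column 3 has {red,green,yellow,black,white,orange}; that leaves blue.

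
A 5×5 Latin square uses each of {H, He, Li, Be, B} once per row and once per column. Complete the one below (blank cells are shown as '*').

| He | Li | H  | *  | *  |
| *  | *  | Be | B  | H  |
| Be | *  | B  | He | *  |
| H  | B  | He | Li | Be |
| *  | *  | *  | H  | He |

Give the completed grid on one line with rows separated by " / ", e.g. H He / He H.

He Li H Be B / Li He Be B H / Be H B He Li / H B He Li Be / B Be Li H He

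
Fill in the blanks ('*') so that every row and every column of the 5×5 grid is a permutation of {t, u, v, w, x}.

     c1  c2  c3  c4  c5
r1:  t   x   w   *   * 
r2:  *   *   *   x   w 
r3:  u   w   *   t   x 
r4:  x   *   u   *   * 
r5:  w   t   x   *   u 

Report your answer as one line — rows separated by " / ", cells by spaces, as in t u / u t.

row 1 has {t,w,x}; column 5 has {u,w,x} — only v is left for (r1,c5).
row 2 has {w,x}; column 1 has {t,u,w,x} — only v is left for (r2,c1).
row 2 has {v,w,x}; column 2 has {t,w,x} — only u is left for (r2,c2).
row 2 has {u,v,w,x}; column 3 has {u,w,x} — only t is left for (r2,c3).
row 3 has {t,u,w,x}; column 3 has {t,u,w,x} — only v is left for (r3,c3).
row 4 has {u,x}; column 2 has {t,u,w,x} — only v is left for (r4,c2).
row 4 has {u,v,x}; column 4 has {t,x} — only w is left for (r4,c4).
row 4 has {u,v,w,x}; column 5 has {u,v,w,x} — only t is left for (r4,c5).
row 5 has {t,u,w,x}; column 4 has {t,w,x} — only v is left for (r5,c4).
row 1 has {t,v,w,x}; column 4 has {t,v,w,x} — only u is left for (r1,c4).

t x w u v / v u t x w / u w v t x / x v u w t / w t x v u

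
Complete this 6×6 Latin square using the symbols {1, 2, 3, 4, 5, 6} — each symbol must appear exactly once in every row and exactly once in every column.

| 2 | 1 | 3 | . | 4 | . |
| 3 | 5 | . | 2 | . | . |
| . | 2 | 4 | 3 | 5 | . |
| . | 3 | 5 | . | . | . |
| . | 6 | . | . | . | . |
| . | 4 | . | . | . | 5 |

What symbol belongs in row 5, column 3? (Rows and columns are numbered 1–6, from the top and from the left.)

1

(r1,c6): row 1 has {1,2,3,4}; column 6 has {5}, so it must be 6.
(r3,c6): row 3 has {2,3,4,5}; column 6 has {5,6}, so it must be 1.
(r1,c4): row 1 has {1,2,3,4,6}; column 4 has {2,3}, so it must be 5.
(r2,c6): row 2 has {2,3,5}; column 6 has {1,5,6}, so it must be 4.
(r3,c1): row 3 has {1,2,3,4,5}; column 1 has {2,3}, so it must be 6.
(r4,c6): row 4 has {3,5}; column 6 has {1,4,5,6}, so it must be 2.
(r5,c6): row 5 has {6}; column 6 has {1,2,4,5,6}, so it must be 3.
(r6,c1): row 6 has {4,5}; column 1 has {2,3,6}, so it must be 1.
(r6,c4): row 6 has {1,4,5}; column 4 has {2,3,5}, so it must be 6.
(r4,c1): row 4 has {2,3,5}; column 1 has {1,2,3,6}, so it must be 4.
(r4,c4): row 4 has {2,3,4,5}; column 4 has {2,3,5,6}, so it must be 1.
(r4,c5): row 4 has {1,2,3,4,5}; column 5 has {4,5}, so it must be 6.
(r5,c1): row 5 has {3,6}; column 1 has {1,2,3,4,6}, so it must be 5.
(r5,c4): row 5 has {3,5,6}; column 4 has {1,2,3,5,6}, so it must be 4.
(r6,c3): row 6 has {1,4,5,6}; column 3 has {3,4,5}, so it must be 2.
(r6,c5): row 6 has {1,2,4,5,6}; column 5 has {4,5,6}, so it must be 3.
(r2,c5): row 2 has {2,3,4,5}; column 5 has {3,4,5,6}, so it must be 1.
(r5,c3): row 5 has {3,4,5,6}; column 3 has {2,3,4,5}, so it must be 1.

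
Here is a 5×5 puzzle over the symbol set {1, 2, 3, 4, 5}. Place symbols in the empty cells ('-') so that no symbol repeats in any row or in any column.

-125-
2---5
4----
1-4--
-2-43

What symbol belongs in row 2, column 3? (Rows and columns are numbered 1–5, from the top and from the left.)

Cell (r1,c1): row 1 has {1,2,5}; column 1 has {1,2,4} → 3.
Cell (r1,c5): row 1 has {1,2,3,5}; column 5 has {3,5} → 4.
Cell (r4,c5): row 4 has {1,4}; column 5 has {3,4,5} → 2.
Cell (r5,c1): row 5 has {2,3,4}; column 1 has {1,2,3,4} → 5.
Cell (r5,c3): row 5 has {2,3,4,5}; column 3 has {2,4} → 1.
Cell (r2,c3): row 2 has {2,5}; column 3 has {1,2,4} → 3.

3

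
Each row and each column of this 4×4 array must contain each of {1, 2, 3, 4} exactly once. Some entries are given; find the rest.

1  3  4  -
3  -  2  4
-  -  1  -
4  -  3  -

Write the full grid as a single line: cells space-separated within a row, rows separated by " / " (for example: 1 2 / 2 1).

(r1,c4) = 2
(r2,c2) = 1
(r3,c1) = 2
(r3,c2) = 4
(r3,c4) = 3
(r4,c2) = 2
(r4,c4) = 1

1 3 4 2 / 3 1 2 4 / 2 4 1 3 / 4 2 3 1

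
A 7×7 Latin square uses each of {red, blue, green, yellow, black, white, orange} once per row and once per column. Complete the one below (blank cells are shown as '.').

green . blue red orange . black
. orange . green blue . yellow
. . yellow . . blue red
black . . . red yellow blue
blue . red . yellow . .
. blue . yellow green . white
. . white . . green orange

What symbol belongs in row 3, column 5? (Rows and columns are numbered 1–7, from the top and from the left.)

white

(r1,c6) = white
(r2,c3) = black
(r2,c6) = red
(r5,c7) = green
(r6,c3) = orange
(r6,c6) = black
(r7,c5) = black
(r1,c2) = yellow
(r2,c1) = white
(r3,c1) = orange
(r3,c5) = white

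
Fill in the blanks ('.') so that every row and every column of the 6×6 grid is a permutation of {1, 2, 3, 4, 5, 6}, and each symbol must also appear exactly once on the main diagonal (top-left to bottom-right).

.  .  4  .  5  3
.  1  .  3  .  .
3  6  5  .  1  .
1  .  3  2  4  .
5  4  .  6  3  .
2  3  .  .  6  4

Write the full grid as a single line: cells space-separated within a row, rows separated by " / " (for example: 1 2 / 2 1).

6 2 4 1 5 3 / 4 1 6 3 2 5 / 3 6 5 4 1 2 / 1 5 3 2 4 6 / 5 4 2 6 3 1 / 2 3 1 5 6 4

(r1,c1) = 6
(r1,c2) = 2
(r1,c4) = 1
(r2,c1) = 4
(r2,c5) = 2
(r3,c4) = 4
(r3,c6) = 2
(r4,c2) = 5
(r4,c6) = 6
(r5,c6) = 1
(r6,c3) = 1
(r6,c4) = 5
(r2,c3) = 6
(r2,c6) = 5
(r5,c3) = 2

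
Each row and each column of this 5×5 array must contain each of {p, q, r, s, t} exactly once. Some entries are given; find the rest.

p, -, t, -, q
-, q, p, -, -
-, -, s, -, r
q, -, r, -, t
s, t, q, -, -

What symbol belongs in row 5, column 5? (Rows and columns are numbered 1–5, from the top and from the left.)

(r2,c5): row 2 has {p,q}; column 5 has {q,r,t}, so it must be s.
(r3,c1): row 3 has {r,s}; column 1 has {p,q,s}, so it must be t.
(r3,c2): row 3 has {r,s,t}; column 2 has {q,t}, so it must be p.
(r3,c4): row 3 has {p,r,s,t}; column 4 is empty so far, so it must be q.
(r4,c2): row 4 has {q,r,t}; column 2 has {p,q,t}, so it must be s.
(r4,c4): row 4 has {q,r,s,t}; column 4 has {q}, so it must be p.
(r5,c4): row 5 has {q,s,t}; column 4 has {p,q}, so it must be r.
(r5,c5): row 5 has {q,r,s,t}; column 5 has {q,r,s,t}, so it must be p.

p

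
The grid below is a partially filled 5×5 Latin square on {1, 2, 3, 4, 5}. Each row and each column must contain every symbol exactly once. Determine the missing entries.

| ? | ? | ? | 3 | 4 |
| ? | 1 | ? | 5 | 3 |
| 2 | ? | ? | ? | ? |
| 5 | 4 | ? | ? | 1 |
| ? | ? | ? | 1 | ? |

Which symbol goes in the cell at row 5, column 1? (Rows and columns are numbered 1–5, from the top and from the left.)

3

(r1,c1): row 1 has {3,4}; column 1 has {2,5}, so it must be 1.
(r2,c1): row 2 has {1,3,5}; column 1 has {1,2,5}, so it must be 4.
(r2,c3): row 2 has {1,3,4,5}; column 3 is empty so far, so it must be 2.
(r3,c4): row 3 has {2}; column 4 has {1,3,5}, so it must be 4.
(r3,c5): row 3 has {2,4}; column 5 has {1,3,4}, so it must be 5.
(r4,c3): row 4 has {1,4,5}; column 3 has {2}, so it must be 3.
(r4,c4): row 4 has {1,3,4,5}; column 4 has {1,3,4,5}, so it must be 2.
(r5,c1): row 5 has {1}; column 1 has {1,2,4,5}, so it must be 3.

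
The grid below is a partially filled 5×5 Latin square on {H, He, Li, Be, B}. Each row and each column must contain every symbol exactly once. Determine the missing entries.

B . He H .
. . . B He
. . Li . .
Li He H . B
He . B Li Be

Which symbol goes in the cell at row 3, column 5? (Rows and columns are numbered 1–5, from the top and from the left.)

(r1,c5): row 1 has {H,He,B}; column 5 has {He,Be,B}, so it must be Li.
(r2,c3): row 2 has {He,B}; column 3 has {H,He,Li,B}, so it must be Be.
(r3,c5): row 3 has {Li}; column 5 has {He,Li,Be,B}, so it must be H.

H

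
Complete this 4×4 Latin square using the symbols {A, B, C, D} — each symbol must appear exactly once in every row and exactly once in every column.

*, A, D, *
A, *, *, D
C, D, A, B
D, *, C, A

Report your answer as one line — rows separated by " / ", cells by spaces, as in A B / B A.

row 1 has {A,D}; column 1 has {A,C,D} — only B is left for (r1,c1).
row 1 has {A,B,D}; column 4 has {A,B,D} — only C is left for (r1,c4).
row 2 has {A,D}; column 3 has {A,C,D} — only B is left for (r2,c3).
row 4 has {A,C,D}; column 2 has {A,D} — only B is left for (r4,c2).
row 2 has {A,B,D}; column 2 has {A,B,D} — only C is left for (r2,c2).

B A D C / A C B D / C D A B / D B C A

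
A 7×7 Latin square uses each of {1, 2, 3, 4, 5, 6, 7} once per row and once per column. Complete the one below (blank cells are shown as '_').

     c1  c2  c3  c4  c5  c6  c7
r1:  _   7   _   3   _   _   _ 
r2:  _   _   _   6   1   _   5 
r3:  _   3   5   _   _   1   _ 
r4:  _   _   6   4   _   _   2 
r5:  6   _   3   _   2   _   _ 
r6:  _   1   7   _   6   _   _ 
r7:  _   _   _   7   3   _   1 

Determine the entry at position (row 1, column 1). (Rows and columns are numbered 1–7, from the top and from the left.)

2

Cell (r3,c4): row 3 has {1,3,5}; column 4 has {3,4,6,7} → 2.
Cell (r4,c2): row 4 has {2,4,6}; column 2 has {1,3,7} → 5.
Cell (r4,c5): row 4 has {2,4,5,6}; column 5 has {1,2,3,6} → 7.
Cell (r4,c6): row 4 has {2,4,5,6,7}; column 6 has {1} → 3.
Cell (r5,c2): row 5 has {2,3,6}; column 2 has {1,3,5,7} → 4.
Cell (r5,c7): row 5 has {2,3,4,6}; column 7 has {1,2,5} → 7.
Cell (r6,c4): row 6 has {1,6,7}; column 4 has {2,3,4,6,7} → 5.
Cell (r2,c2): row 2 has {1,5,6}; column 2 has {1,3,4,5,7} → 2.
Cell (r2,c3): row 2 has {1,2,5,6}; column 3 has {3,5,6,7} → 4.
Cell (r2,c6): row 2 has {1,2,4,5,6}; column 6 has {1,3} → 7.
Cell (r3,c5): row 3 has {1,2,3,5}; column 5 has {1,2,3,6,7} → 4.
Cell (r3,c7): row 3 has {1,2,3,4,5}; column 7 has {1,2,5,7} → 6.
Cell (r4,c1): row 4 has {2,3,4,5,6,7}; column 1 has {6} → 1.
Cell (r5,c4): row 5 has {2,3,4,6,7}; column 4 has {2,3,4,5,6,7} → 1.
Cell (r5,c6): row 5 has {1,2,3,4,6,7}; column 6 has {1,3,7} → 5.
Cell (r7,c2): row 7 has {1,3,7}; column 2 has {1,2,3,4,5,7} → 6.
Cell (r7,c3): row 7 has {1,3,6,7}; column 3 has {3,4,5,6,7} → 2.
Cell (r7,c6): row 7 has {1,2,3,6,7}; column 6 has {1,3,5,7} → 4.
Cell (r1,c3): row 1 has {3,7}; column 3 has {2,3,4,5,6,7} → 1.
Cell (r1,c5): row 1 has {1,3,7}; column 5 has {1,2,3,4,6,7} → 5.
Cell (r1,c7): row 1 has {1,3,5,7}; column 7 has {1,2,5,6,7} → 4.
Cell (r2,c1): row 2 has {1,2,4,5,6,7}; column 1 has {1,6} → 3.
Cell (r3,c1): row 3 has {1,2,3,4,5,6}; column 1 has {1,3,6} → 7.
Cell (r6,c6): row 6 has {1,5,6,7}; column 6 has {1,3,4,5,7} → 2.
Cell (r6,c7): row 6 has {1,2,5,6,7}; column 7 has {1,2,4,5,6,7} → 3.
Cell (r7,c1): row 7 has {1,2,3,4,6,7}; column 1 has {1,3,6,7} → 5.
Cell (r1,c1): row 1 has {1,3,4,5,7}; column 1 has {1,3,5,6,7} → 2.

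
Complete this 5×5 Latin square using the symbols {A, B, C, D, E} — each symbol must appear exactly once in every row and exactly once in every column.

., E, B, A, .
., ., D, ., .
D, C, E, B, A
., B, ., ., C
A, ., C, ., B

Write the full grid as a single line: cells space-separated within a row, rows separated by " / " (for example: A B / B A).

At row 1, column 1: row 1 has {A,B,E}; column 1 has {A,D}; that leaves C.
At row 1, column 5: row 1 has {A,B,C,E}; column 5 has {A,B,C}; that leaves D.
At row 2, column 2: row 2 has {D}; column 2 has {B,C,E}; that leaves A.
At row 2, column 5: row 2 has {A,D}; column 5 has {A,B,C,D}; that leaves E.
At row 4, column 1: row 4 has {B,C}; column 1 has {A,C,D}; that leaves E.
At row 4, column 3: row 4 has {B,C,E}; column 3 has {B,C,D,E}; that leaves A.
At row 4, column 4: row 4 has {A,B,C,E}; column 4 has {A,B}; that leaves D.
At row 5, column 2: row 5 has {A,B,C}; column 2 has {A,B,C,E}; that leaves D.
At row 5, column 4: row 5 has {A,B,C,D}; column 4 has {A,B,D}; that leaves E.
At row 2, column 1: row 2 has {A,D,E}; column 1 has {A,C,D,E}; that leaves B.
At row 2, column 4: row 2 has {A,B,D,E}; column 4 has {A,B,D,E}; that leaves C.

C E B A D / B A D C E / D C E B A / E B A D C / A D C E B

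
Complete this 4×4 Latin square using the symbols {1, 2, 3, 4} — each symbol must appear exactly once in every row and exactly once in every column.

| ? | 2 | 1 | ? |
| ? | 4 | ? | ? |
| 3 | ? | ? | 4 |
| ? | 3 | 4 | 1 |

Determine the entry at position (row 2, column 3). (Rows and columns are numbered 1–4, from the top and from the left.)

3

At row 1, column 1: row 1 has {1,2}; column 1 has {3}; that leaves 4.
At row 1, column 4: row 1 has {1,2,4}; column 4 has {1,4}; that leaves 3.
At row 2, column 4: row 2 has {4}; column 4 has {1,3,4}; that leaves 2.
At row 3, column 2: row 3 has {3,4}; column 2 has {2,3,4}; that leaves 1.
At row 3, column 3: row 3 has {1,3,4}; column 3 has {1,4}; that leaves 2.
At row 4, column 1: row 4 has {1,3,4}; column 1 has {3,4}; that leaves 2.
At row 2, column 1: row 2 has {2,4}; column 1 has {2,3,4}; that leaves 1.
At row 2, column 3: row 2 has {1,2,4}; column 3 has {1,2,4}; that leaves 3.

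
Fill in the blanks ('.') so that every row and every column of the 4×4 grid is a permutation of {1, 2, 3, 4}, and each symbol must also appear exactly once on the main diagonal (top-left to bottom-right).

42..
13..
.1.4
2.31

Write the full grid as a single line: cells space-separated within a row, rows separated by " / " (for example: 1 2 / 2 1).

(r1,c3) = 1
(r1,c4) = 3
(r2,c4) = 2
(r3,c1) = 3
(r3,c3) = 2
(r4,c2) = 4
(r2,c3) = 4

4 2 1 3 / 1 3 4 2 / 3 1 2 4 / 2 4 3 1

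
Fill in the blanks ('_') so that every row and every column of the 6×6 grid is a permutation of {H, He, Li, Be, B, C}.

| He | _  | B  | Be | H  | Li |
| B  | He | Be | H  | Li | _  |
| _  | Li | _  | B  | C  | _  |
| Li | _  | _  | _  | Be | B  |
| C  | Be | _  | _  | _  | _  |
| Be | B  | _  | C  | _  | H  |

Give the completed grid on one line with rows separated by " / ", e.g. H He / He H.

He C B Be H Li / B He Be H Li C / H Li He B C Be / Li H C He Be B / C Be H Li B He / Be B Li C He H

At row 1, column 2: row 1 has {H,He,Li,Be,B}; column 2 has {He,Li,Be,B}; that leaves C.
At row 2, column 6: row 2 has {H,He,Li,Be,B}; column 6 has {H,Li,B}; that leaves C.
At row 3, column 1: row 3 has {Li,B,C}; column 1 has {He,Li,Be,B,C}; that leaves H.
At row 3, column 3: row 3 has {H,Li,B,C}; column 3 has {Be,B}; that leaves He.
At row 3, column 6: row 3 has {H,He,Li,B,C}; column 6 has {H,Li,B,C}; that leaves Be.
At row 4, column 2: row 4 has {Li,Be,B}; column 2 has {He,Li,Be,B,C}; that leaves H.
At row 4, column 3: row 4 has {H,Li,Be,B}; column 3 has {He,Be,B}; that leaves C.
At row 4, column 4: row 4 has {H,Li,Be,B,C}; column 4 has {H,Be,B,C}; that leaves He.
At row 5, column 4: row 5 has {Be,C}; column 4 has {H,He,Be,B,C}; that leaves Li.
At row 5, column 6: row 5 has {Li,Be,C}; column 6 has {H,Li,Be,B,C}; that leaves He.
At row 6, column 3: row 6 has {H,Be,B,C}; column 3 has {He,Be,B,C}; that leaves Li.
At row 6, column 5: row 6 has {H,Li,Be,B,C}; column 5 has {H,Li,Be,C}; that leaves He.
At row 5, column 3: row 5 has {He,Li,Be,C}; column 3 has {He,Li,Be,B,C}; that leaves H.
At row 5, column 5: row 5 has {H,He,Li,Be,C}; column 5 has {H,He,Li,Be,C}; that leaves B.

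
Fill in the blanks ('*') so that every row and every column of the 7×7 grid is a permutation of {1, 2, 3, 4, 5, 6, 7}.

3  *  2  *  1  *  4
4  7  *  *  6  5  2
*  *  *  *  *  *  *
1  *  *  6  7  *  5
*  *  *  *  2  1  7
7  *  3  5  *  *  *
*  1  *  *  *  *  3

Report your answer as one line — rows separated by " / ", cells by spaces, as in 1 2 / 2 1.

(r1,c4) = 7
(r1,c6) = 6
(r2,c3) = 1
(r2,c4) = 3
(r4,c3) = 4
(r5,c4) = 4
(r6,c5) = 4
(r6,c6) = 2
(r7,c4) = 2
(r7,c5) = 5
(r1,c2) = 5
(r3,c4) = 1
(r3,c5) = 3
(r3,c7) = 6
(r4,c6) = 3
(r6,c2) = 6
(r6,c7) = 1
(r7,c1) = 6
(r7,c3) = 7
(r7,c6) = 4
(r3,c3) = 5
(r3,c6) = 7
(r4,c2) = 2
(r5,c1) = 5
(r5,c2) = 3
(r5,c3) = 6
(r3,c1) = 2
(r3,c2) = 4

3 5 2 7 1 6 4 / 4 7 1 3 6 5 2 / 2 4 5 1 3 7 6 / 1 2 4 6 7 3 5 / 5 3 6 4 2 1 7 / 7 6 3 5 4 2 1 / 6 1 7 2 5 4 3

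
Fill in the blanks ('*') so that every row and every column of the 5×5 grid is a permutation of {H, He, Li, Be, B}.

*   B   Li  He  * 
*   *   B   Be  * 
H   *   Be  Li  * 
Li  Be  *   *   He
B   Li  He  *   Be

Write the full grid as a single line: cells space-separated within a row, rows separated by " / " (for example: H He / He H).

(r1,c1) = Be
(r1,c5) = H
(r2,c1) = He
(r2,c2) = H
(r2,c5) = Li
(r3,c2) = He
(r3,c5) = B
(r4,c3) = H
(r4,c4) = B
(r5,c4) = H

Be B Li He H / He H B Be Li / H He Be Li B / Li Be H B He / B Li He H Be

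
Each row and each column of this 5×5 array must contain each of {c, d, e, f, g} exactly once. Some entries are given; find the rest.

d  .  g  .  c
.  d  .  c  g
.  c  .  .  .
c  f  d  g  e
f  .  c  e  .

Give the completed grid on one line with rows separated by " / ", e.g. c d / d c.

At row 1, column 2: row 1 has {c,d,g}; column 2 has {c,d,f}; that leaves e.
At row 1, column 4: row 1 has {c,d,e,g}; column 4 has {c,e,g}; that leaves f.
At row 2, column 1: row 2 has {c,d,g}; column 1 has {c,d,f}; that leaves e.
At row 2, column 3: row 2 has {c,d,e,g}; column 3 has {c,d,g}; that leaves f.
At row 3, column 1: row 3 has {c}; column 1 has {c,d,e,f}; that leaves g.
At row 3, column 3: row 3 has {c,g}; column 3 has {c,d,f,g}; that leaves e.
At row 3, column 4: row 3 has {c,e,g}; column 4 has {c,e,f,g}; that leaves d.
At row 3, column 5: row 3 has {c,d,e,g}; column 5 has {c,e,g}; that leaves f.
At row 5, column 2: row 5 has {c,e,f}; column 2 has {c,d,e,f}; that leaves g.
At row 5, column 5: row 5 has {c,e,f,g}; column 5 has {c,e,f,g}; that leaves d.

d e g f c / e d f c g / g c e d f / c f d g e / f g c e d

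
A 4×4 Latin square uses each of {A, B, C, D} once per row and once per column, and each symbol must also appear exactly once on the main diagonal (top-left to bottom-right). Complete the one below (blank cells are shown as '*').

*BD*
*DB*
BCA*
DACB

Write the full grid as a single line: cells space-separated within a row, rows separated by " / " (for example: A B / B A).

row 1 has {B,D}; column 1 has {B,D}; the diagonal has {A,B,D} — only C is left for (r1,c1).
row 1 has {B,C,D}; column 4 has {B} — only A is left for (r1,c4).
row 2 has {B,D}; column 1 has {B,C,D} — only A is left for (r2,c1).
row 2 has {A,B,D}; column 4 has {A,B} — only C is left for (r2,c4).
row 3 has {A,B,C}; column 4 has {A,B,C} — only D is left for (r3,c4).

C B D A / A D B C / B C A D / D A C B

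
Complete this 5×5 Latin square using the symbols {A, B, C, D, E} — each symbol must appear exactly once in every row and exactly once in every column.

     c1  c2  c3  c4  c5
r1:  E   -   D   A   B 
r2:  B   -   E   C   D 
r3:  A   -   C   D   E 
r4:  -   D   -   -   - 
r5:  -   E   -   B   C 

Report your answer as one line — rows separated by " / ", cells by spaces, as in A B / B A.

E C D A B / B A E C D / A B C D E / C D B E A / D E A B C

Cell (r1,c2): row 1 has {A,B,D,E}; column 2 has {D,E} → C.
Cell (r2,c2): row 2 has {B,C,D,E}; column 2 has {C,D,E} → A.
Cell (r3,c2): row 3 has {A,C,D,E}; column 2 has {A,C,D,E} → B.
Cell (r4,c1): row 4 has {D}; column 1 has {A,B,E} → C.
Cell (r4,c4): row 4 has {C,D}; column 4 has {A,B,C,D} → E.
Cell (r4,c5): row 4 has {C,D,E}; column 5 has {B,C,D,E} → A.
Cell (r5,c1): row 5 has {B,C,E}; column 1 has {A,B,C,E} → D.
Cell (r5,c3): row 5 has {B,C,D,E}; column 3 has {C,D,E} → A.
Cell (r4,c3): row 4 has {A,C,D,E}; column 3 has {A,C,D,E} → B.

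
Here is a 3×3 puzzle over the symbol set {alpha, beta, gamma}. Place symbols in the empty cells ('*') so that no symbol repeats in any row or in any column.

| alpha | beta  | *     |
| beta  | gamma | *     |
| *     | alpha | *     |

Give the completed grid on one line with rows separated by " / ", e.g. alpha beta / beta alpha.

alpha beta gamma / beta gamma alpha / gamma alpha beta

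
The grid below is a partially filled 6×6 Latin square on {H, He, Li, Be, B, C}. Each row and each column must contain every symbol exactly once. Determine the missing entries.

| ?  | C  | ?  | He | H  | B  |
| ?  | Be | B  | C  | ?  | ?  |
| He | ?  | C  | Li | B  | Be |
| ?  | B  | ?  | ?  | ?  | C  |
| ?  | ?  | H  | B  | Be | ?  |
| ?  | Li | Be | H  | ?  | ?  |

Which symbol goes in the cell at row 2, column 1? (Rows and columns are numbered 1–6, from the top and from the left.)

(r1,c3) = Li
(r3,c2) = H
(r4,c3) = He
(r4,c4) = Be
(r4,c5) = Li
(r5,c2) = He
(r5,c6) = Li
(r6,c6) = He
(r1,c1) = Be
(r2,c5) = He
(r2,c6) = H
(r4,c1) = H
(r5,c1) = C
(r6,c1) = B
(r6,c5) = C
(r2,c1) = Li

Li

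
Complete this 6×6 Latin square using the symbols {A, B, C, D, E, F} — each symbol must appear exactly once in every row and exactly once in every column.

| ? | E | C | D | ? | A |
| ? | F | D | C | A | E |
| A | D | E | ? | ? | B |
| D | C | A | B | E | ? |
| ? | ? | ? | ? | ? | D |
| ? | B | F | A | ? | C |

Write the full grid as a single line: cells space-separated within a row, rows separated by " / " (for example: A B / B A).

(r2,c1): row 2 has {A,C,D,E,F}; column 1 has {A,D}, so it must be B.
(r3,c4): row 3 has {A,B,D,E}; column 4 has {A,B,C,D}, so it must be F.
(r3,c5): row 3 has {A,B,D,E,F}; column 5 has {A,E}, so it must be C.
(r4,c6): row 4 has {A,B,C,D,E}; column 6 has {A,B,C,D,E}, so it must be F.
(r5,c2): row 5 has {D}; column 2 has {B,C,D,E,F}, so it must be A.
(r5,c3): row 5 has {A,D}; column 3 has {A,C,D,E,F}, so it must be B.
(r5,c4): row 5 has {A,B,D}; column 4 has {A,B,C,D,F}, so it must be E.
(r5,c5): row 5 has {A,B,D,E}; column 5 has {A,C,E}, so it must be F.
(r6,c1): row 6 has {A,B,C,F}; column 1 has {A,B,D}, so it must be E.
(r6,c5): row 6 has {A,B,C,E,F}; column 5 has {A,C,E,F}, so it must be D.
(r1,c1): row 1 has {A,C,D,E}; column 1 has {A,B,D,E}, so it must be F.
(r1,c5): row 1 has {A,C,D,E,F}; column 5 has {A,C,D,E,F}, so it must be B.
(r5,c1): row 5 has {A,B,D,E,F}; column 1 has {A,B,D,E,F}, so it must be C.

F E C D B A / B F D C A E / A D E F C B / D C A B E F / C A B E F D / E B F A D C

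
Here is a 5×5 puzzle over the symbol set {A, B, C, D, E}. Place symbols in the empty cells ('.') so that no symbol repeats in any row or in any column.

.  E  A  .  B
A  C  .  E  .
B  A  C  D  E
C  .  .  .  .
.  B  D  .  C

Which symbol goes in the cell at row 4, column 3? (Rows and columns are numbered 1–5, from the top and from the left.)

E

(r1,c1) = D
(r1,c4) = C
(r2,c3) = B
(r2,c5) = D
(r4,c2) = D
(r4,c3) = E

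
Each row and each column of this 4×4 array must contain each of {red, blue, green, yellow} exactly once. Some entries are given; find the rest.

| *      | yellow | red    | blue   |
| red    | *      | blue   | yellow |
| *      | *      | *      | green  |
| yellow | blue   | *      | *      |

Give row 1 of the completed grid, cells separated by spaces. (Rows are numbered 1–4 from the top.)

(r1,c1) = green

green yellow red blue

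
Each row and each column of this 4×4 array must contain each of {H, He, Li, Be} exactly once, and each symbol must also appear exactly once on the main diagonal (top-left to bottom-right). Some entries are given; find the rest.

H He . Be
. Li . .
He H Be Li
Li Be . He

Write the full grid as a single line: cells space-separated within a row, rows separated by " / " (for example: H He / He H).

H He Li Be / Be Li He H / He H Be Li / Li Be H He

At row 1, column 3: row 1 has {H,He,Be}; column 3 has {Be}; that leaves Li.
At row 2, column 1: row 2 has {Li}; column 1 has {H,He,Li}; that leaves Be.
At row 2, column 4: row 2 has {Li,Be}; column 4 has {He,Li,Be}; that leaves H.
At row 4, column 3: row 4 has {He,Li,Be}; column 3 has {Li,Be}; that leaves H.
At row 2, column 3: row 2 has {H,Li,Be}; column 3 has {H,Li,Be}; that leaves He.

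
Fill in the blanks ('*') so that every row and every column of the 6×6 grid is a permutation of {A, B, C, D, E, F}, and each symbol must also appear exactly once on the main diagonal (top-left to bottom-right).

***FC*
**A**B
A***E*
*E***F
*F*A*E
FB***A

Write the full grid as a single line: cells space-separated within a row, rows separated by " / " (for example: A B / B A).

E A B F C D / D C A E F B / A D F B E C / B E C D A F / C F D A B E / F B E C D A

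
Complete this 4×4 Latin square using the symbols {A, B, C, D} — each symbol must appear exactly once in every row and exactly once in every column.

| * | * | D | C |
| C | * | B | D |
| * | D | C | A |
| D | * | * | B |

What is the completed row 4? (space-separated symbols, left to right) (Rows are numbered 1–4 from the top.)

D C A B

(r2,c2) = A
(r3,c1) = B
(r4,c2) = C
(r4,c3) = A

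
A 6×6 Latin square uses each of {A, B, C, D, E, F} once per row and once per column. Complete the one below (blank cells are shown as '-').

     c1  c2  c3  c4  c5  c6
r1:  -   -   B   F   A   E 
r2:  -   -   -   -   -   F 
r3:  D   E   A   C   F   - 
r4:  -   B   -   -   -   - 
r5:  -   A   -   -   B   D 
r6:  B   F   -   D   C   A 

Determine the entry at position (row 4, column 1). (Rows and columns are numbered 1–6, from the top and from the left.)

At row 1, column 1: row 1 has {A,B,E,F}; column 1 has {B,D}; that leaves C.
At row 1, column 2: row 1 has {A,B,C,E,F}; column 2 has {A,B,E,F}; that leaves D.
At row 2, column 2: row 2 has {F}; column 2 has {A,B,D,E,F}; that leaves C.
At row 3, column 6: row 3 has {A,C,D,E,F}; column 6 has {A,D,E,F}; that leaves B.
At row 4, column 6: row 4 has {B}; column 6 has {A,B,D,E,F}; that leaves C.
At row 5, column 4: row 5 has {A,B,D}; column 4 has {C,D,F}; that leaves E.
At row 6, column 3: row 6 has {A,B,C,D,F}; column 3 has {A,B}; that leaves E.
At row 2, column 3: row 2 has {C,F}; column 3 has {A,B,E}; that leaves D.
At row 2, column 5: row 2 has {C,D,F}; column 5 has {A,B,C,F}; that leaves E.
At row 4, column 3: row 4 has {B,C}; column 3 has {A,B,D,E}; that leaves F.
At row 4, column 4: row 4 has {B,C,F}; column 4 has {C,D,E,F}; that leaves A.
At row 4, column 5: row 4 has {A,B,C,F}; column 5 has {A,B,C,E,F}; that leaves D.
At row 5, column 1: row 5 has {A,B,D,E}; column 1 has {B,C,D}; that leaves F.
At row 5, column 3: row 5 has {A,B,D,E,F}; column 3 has {A,B,D,E,F}; that leaves C.
At row 2, column 1: row 2 has {C,D,E,F}; column 1 has {B,C,D,F}; that leaves A.
At row 2, column 4: row 2 has {A,C,D,E,F}; column 4 has {A,C,D,E,F}; that leaves B.
At row 4, column 1: row 4 has {A,B,C,D,F}; column 1 has {A,B,C,D,F}; that leaves E.

E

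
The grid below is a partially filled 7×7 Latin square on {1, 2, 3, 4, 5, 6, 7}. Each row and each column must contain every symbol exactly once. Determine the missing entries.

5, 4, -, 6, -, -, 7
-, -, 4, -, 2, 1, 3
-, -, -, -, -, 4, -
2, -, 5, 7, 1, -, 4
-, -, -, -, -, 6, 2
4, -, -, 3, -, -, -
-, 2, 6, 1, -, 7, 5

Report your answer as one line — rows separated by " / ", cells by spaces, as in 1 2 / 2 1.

(r1,c5) = 3
(r1,c6) = 2
(r2,c4) = 5
(r3,c4) = 2
(r4,c6) = 3
(r5,c4) = 4
(r6,c6) = 5
(r7,c1) = 3
(r7,c5) = 4
(r1,c3) = 1
(r4,c2) = 6
(r2,c2) = 7
(r6,c2) = 1
(r6,c7) = 6
(r2,c1) = 6
(r3,c7) = 1
(r6,c5) = 7
(r3,c1) = 7
(r3,c3) = 3
(r5,c1) = 1
(r5,c3) = 7
(r5,c5) = 5
(r6,c3) = 2
(r3,c2) = 5
(r3,c5) = 6
(r5,c2) = 3

5 4 1 6 3 2 7 / 6 7 4 5 2 1 3 / 7 5 3 2 6 4 1 / 2 6 5 7 1 3 4 / 1 3 7 4 5 6 2 / 4 1 2 3 7 5 6 / 3 2 6 1 4 7 5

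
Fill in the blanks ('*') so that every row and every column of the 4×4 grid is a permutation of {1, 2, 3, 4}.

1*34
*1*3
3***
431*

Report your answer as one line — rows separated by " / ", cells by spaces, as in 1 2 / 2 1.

1 2 3 4 / 2 1 4 3 / 3 4 2 1 / 4 3 1 2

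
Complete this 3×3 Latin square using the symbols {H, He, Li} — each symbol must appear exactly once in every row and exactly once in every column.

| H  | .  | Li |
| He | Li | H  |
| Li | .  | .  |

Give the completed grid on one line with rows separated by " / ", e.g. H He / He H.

H He Li / He Li H / Li H He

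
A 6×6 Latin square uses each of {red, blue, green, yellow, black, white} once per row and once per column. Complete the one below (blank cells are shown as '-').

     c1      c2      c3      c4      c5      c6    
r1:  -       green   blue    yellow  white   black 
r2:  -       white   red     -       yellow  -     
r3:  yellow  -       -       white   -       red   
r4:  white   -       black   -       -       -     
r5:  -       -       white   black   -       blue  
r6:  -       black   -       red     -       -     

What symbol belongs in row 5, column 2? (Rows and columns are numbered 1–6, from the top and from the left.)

(r1,c1): row 1 has {blue,green,yellow,black,white}; column 1 has {yellow,white}, so it must be red.
(r2,c6): row 2 has {red,yellow,white}; column 6 has {red,blue,black}, so it must be green.
(r3,c2): row 3 has {red,yellow,white}; column 2 has {green,black,white}, so it must be blue.
(r3,c3): row 3 has {red,blue,yellow,white}; column 3 has {red,blue,black,white}, so it must be green.
(r3,c5): row 3 has {red,blue,green,yellow,white}; column 5 has {yellow,white}, so it must be black.
(r4,c6): row 4 has {black,white}; column 6 has {red,blue,green,black}, so it must be yellow.
(r5,c1): row 5 has {blue,black,white}; column 1 has {red,yellow,white}, so it must be green.
(r5,c5): row 5 has {blue,green,black,white}; column 5 has {yellow,black,white}, so it must be red.
(r6,c1): row 6 has {red,black}; column 1 has {red,green,yellow,white}, so it must be blue.
(r6,c3): row 6 has {red,blue,black}; column 3 has {red,blue,green,black,white}, so it must be yellow.
(r6,c5): row 6 has {red,blue,yellow,black}; column 5 has {red,yellow,black,white}, so it must be green.
(r6,c6): row 6 has {red,blue,green,yellow,black}; column 6 has {red,blue,green,yellow,black}, so it must be white.
(r2,c1): row 2 has {red,green,yellow,white}; column 1 has {red,blue,green,yellow,white}, so it must be black.
(r2,c4): row 2 has {red,green,yellow,black,white}; column 4 has {red,yellow,black,white}, so it must be blue.
(r4,c2): row 4 has {yellow,black,white}; column 2 has {blue,green,black,white}, so it must be red.
(r4,c4): row 4 has {red,yellow,black,white}; column 4 has {red,blue,yellow,black,white}, so it must be green.
(r4,c5): row 4 has {red,green,yellow,black,white}; column 5 has {red,green,yellow,black,white}, so it must be blue.
(r5,c2): row 5 has {red,blue,green,black,white}; column 2 has {red,blue,green,black,white}, so it must be yellow.

yellow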